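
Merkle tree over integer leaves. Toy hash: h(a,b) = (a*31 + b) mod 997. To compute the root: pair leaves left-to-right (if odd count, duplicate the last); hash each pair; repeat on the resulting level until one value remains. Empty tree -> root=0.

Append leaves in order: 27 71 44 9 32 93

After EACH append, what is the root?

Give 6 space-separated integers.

After append 27 (leaves=[27]):
  L0: [27]
  root=27
After append 71 (leaves=[27, 71]):
  L0: [27, 71]
  L1: h(27,71)=(27*31+71)%997=908 -> [908]
  root=908
After append 44 (leaves=[27, 71, 44]):
  L0: [27, 71, 44]
  L1: h(27,71)=(27*31+71)%997=908 h(44,44)=(44*31+44)%997=411 -> [908, 411]
  L2: h(908,411)=(908*31+411)%997=643 -> [643]
  root=643
After append 9 (leaves=[27, 71, 44, 9]):
  L0: [27, 71, 44, 9]
  L1: h(27,71)=(27*31+71)%997=908 h(44,9)=(44*31+9)%997=376 -> [908, 376]
  L2: h(908,376)=(908*31+376)%997=608 -> [608]
  root=608
After append 32 (leaves=[27, 71, 44, 9, 32]):
  L0: [27, 71, 44, 9, 32]
  L1: h(27,71)=(27*31+71)%997=908 h(44,9)=(44*31+9)%997=376 h(32,32)=(32*31+32)%997=27 -> [908, 376, 27]
  L2: h(908,376)=(908*31+376)%997=608 h(27,27)=(27*31+27)%997=864 -> [608, 864]
  L3: h(608,864)=(608*31+864)%997=769 -> [769]
  root=769
After append 93 (leaves=[27, 71, 44, 9, 32, 93]):
  L0: [27, 71, 44, 9, 32, 93]
  L1: h(27,71)=(27*31+71)%997=908 h(44,9)=(44*31+9)%997=376 h(32,93)=(32*31+93)%997=88 -> [908, 376, 88]
  L2: h(908,376)=(908*31+376)%997=608 h(88,88)=(88*31+88)%997=822 -> [608, 822]
  L3: h(608,822)=(608*31+822)%997=727 -> [727]
  root=727

Answer: 27 908 643 608 769 727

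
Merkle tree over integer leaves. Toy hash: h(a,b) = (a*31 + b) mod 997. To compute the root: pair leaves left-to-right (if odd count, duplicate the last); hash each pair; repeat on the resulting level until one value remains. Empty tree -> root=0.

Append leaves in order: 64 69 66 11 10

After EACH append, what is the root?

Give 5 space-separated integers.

After append 64 (leaves=[64]):
  L0: [64]
  root=64
After append 69 (leaves=[64, 69]):
  L0: [64, 69]
  L1: h(64,69)=(64*31+69)%997=59 -> [59]
  root=59
After append 66 (leaves=[64, 69, 66]):
  L0: [64, 69, 66]
  L1: h(64,69)=(64*31+69)%997=59 h(66,66)=(66*31+66)%997=118 -> [59, 118]
  L2: h(59,118)=(59*31+118)%997=950 -> [950]
  root=950
After append 11 (leaves=[64, 69, 66, 11]):
  L0: [64, 69, 66, 11]
  L1: h(64,69)=(64*31+69)%997=59 h(66,11)=(66*31+11)%997=63 -> [59, 63]
  L2: h(59,63)=(59*31+63)%997=895 -> [895]
  root=895
After append 10 (leaves=[64, 69, 66, 11, 10]):
  L0: [64, 69, 66, 11, 10]
  L1: h(64,69)=(64*31+69)%997=59 h(66,11)=(66*31+11)%997=63 h(10,10)=(10*31+10)%997=320 -> [59, 63, 320]
  L2: h(59,63)=(59*31+63)%997=895 h(320,320)=(320*31+320)%997=270 -> [895, 270]
  L3: h(895,270)=(895*31+270)%997=99 -> [99]
  root=99

Answer: 64 59 950 895 99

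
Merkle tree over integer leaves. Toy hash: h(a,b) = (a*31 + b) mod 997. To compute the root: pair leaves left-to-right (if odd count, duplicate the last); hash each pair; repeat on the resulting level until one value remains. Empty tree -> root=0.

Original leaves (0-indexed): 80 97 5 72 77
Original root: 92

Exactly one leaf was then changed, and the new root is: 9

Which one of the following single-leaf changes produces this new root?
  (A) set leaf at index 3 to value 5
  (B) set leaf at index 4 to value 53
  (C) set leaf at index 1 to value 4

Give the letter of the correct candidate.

Original leaves: [80, 97, 5, 72, 77]
Target new root: 9
Try each candidate change and compute the resulting root:
Candidate A: set leaf[3] = 5 -> leaves = [80, 97, 5, 5, 77]
  L0: [80, 97, 5, 5, 77]
  L1: h(80,97)=(80*31+97)%997=583 h(5,5)=(5*31+5)%997=160 h(77,77)=(77*31+77)%997=470 -> [583, 160, 470]
  L2: h(583,160)=(583*31+160)%997=287 h(470,470)=(470*31+470)%997=85 -> [287, 85]
  L3: h(287,85)=(287*31+85)%997=9 -> [9]
  root = 9 == target 9  ** MATCH **
Candidate B: set leaf[4] = 53 -> leaves = [80, 97, 5, 72, 53]
  L0: [80, 97, 5, 72, 53]
  L1: h(80,97)=(80*31+97)%997=583 h(5,72)=(5*31+72)%997=227 h(53,53)=(53*31+53)%997=699 -> [583, 227, 699]
  L2: h(583,227)=(583*31+227)%997=354 h(699,699)=(699*31+699)%997=434 -> [354, 434]
  L3: h(354,434)=(354*31+434)%997=441 -> [441]
  root = 441 != target 9
Candidate C: set leaf[1] = 4 -> leaves = [80, 4, 5, 72, 77]
  L0: [80, 4, 5, 72, 77]
  L1: h(80,4)=(80*31+4)%997=490 h(5,72)=(5*31+72)%997=227 h(77,77)=(77*31+77)%997=470 -> [490, 227, 470]
  L2: h(490,227)=(490*31+227)%997=462 h(470,470)=(470*31+470)%997=85 -> [462, 85]
  L3: h(462,85)=(462*31+85)%997=449 -> [449]
  root = 449 != target 9
Candidate A produces the target root.

Answer: A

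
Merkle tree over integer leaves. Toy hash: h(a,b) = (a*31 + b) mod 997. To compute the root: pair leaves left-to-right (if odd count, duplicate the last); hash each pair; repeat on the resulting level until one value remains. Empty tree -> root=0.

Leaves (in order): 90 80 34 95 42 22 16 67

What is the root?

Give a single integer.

Answer: 825

Derivation:
L0: [90, 80, 34, 95, 42, 22, 16, 67]
L1: h(90,80)=(90*31+80)%997=876 h(34,95)=(34*31+95)%997=152 h(42,22)=(42*31+22)%997=327 h(16,67)=(16*31+67)%997=563 -> [876, 152, 327, 563]
L2: h(876,152)=(876*31+152)%997=389 h(327,563)=(327*31+563)%997=730 -> [389, 730]
L3: h(389,730)=(389*31+730)%997=825 -> [825]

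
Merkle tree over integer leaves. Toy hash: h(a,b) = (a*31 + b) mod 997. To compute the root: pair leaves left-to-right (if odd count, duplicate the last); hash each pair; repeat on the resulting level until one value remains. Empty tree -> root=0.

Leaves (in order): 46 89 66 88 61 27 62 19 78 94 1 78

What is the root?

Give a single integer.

L0: [46, 89, 66, 88, 61, 27, 62, 19, 78, 94, 1, 78]
L1: h(46,89)=(46*31+89)%997=518 h(66,88)=(66*31+88)%997=140 h(61,27)=(61*31+27)%997=921 h(62,19)=(62*31+19)%997=944 h(78,94)=(78*31+94)%997=518 h(1,78)=(1*31+78)%997=109 -> [518, 140, 921, 944, 518, 109]
L2: h(518,140)=(518*31+140)%997=246 h(921,944)=(921*31+944)%997=582 h(518,109)=(518*31+109)%997=215 -> [246, 582, 215]
L3: h(246,582)=(246*31+582)%997=232 h(215,215)=(215*31+215)%997=898 -> [232, 898]
L4: h(232,898)=(232*31+898)%997=114 -> [114]

Answer: 114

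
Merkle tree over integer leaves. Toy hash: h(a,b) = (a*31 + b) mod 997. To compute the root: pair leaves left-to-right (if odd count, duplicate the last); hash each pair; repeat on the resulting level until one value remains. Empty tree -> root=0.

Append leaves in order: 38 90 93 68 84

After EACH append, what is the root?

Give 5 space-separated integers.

Answer: 38 271 410 385 245

Derivation:
After append 38 (leaves=[38]):
  L0: [38]
  root=38
After append 90 (leaves=[38, 90]):
  L0: [38, 90]
  L1: h(38,90)=(38*31+90)%997=271 -> [271]
  root=271
After append 93 (leaves=[38, 90, 93]):
  L0: [38, 90, 93]
  L1: h(38,90)=(38*31+90)%997=271 h(93,93)=(93*31+93)%997=982 -> [271, 982]
  L2: h(271,982)=(271*31+982)%997=410 -> [410]
  root=410
After append 68 (leaves=[38, 90, 93, 68]):
  L0: [38, 90, 93, 68]
  L1: h(38,90)=(38*31+90)%997=271 h(93,68)=(93*31+68)%997=957 -> [271, 957]
  L2: h(271,957)=(271*31+957)%997=385 -> [385]
  root=385
After append 84 (leaves=[38, 90, 93, 68, 84]):
  L0: [38, 90, 93, 68, 84]
  L1: h(38,90)=(38*31+90)%997=271 h(93,68)=(93*31+68)%997=957 h(84,84)=(84*31+84)%997=694 -> [271, 957, 694]
  L2: h(271,957)=(271*31+957)%997=385 h(694,694)=(694*31+694)%997=274 -> [385, 274]
  L3: h(385,274)=(385*31+274)%997=245 -> [245]
  root=245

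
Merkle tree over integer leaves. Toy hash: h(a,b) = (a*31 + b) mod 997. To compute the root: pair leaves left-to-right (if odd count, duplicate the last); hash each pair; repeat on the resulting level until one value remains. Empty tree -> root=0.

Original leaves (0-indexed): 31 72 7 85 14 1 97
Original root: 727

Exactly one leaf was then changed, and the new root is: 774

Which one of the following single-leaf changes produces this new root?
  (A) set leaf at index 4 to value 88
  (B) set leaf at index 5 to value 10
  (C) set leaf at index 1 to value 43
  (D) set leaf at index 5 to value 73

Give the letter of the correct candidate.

Original leaves: [31, 72, 7, 85, 14, 1, 97]
Target new root: 774
Try each candidate change and compute the resulting root:
Candidate A: set leaf[4] = 88 -> leaves = [31, 72, 7, 85, 88, 1, 97]
  L0: [31, 72, 7, 85, 88, 1, 97]
  L1: h(31,72)=(31*31+72)%997=36 h(7,85)=(7*31+85)%997=302 h(88,1)=(88*31+1)%997=735 h(97,97)=(97*31+97)%997=113 -> [36, 302, 735, 113]
  L2: h(36,302)=(36*31+302)%997=421 h(735,113)=(735*31+113)%997=964 -> [421, 964]
  L3: h(421,964)=(421*31+964)%997=57 -> [57]
  root = 57 != target 774
Candidate B: set leaf[5] = 10 -> leaves = [31, 72, 7, 85, 14, 10, 97]
  L0: [31, 72, 7, 85, 14, 10, 97]
  L1: h(31,72)=(31*31+72)%997=36 h(7,85)=(7*31+85)%997=302 h(14,10)=(14*31+10)%997=444 h(97,97)=(97*31+97)%997=113 -> [36, 302, 444, 113]
  L2: h(36,302)=(36*31+302)%997=421 h(444,113)=(444*31+113)%997=916 -> [421, 916]
  L3: h(421,916)=(421*31+916)%997=9 -> [9]
  root = 9 != target 774
Candidate C: set leaf[1] = 43 -> leaves = [31, 43, 7, 85, 14, 1, 97]
  L0: [31, 43, 7, 85, 14, 1, 97]
  L1: h(31,43)=(31*31+43)%997=7 h(7,85)=(7*31+85)%997=302 h(14,1)=(14*31+1)%997=435 h(97,97)=(97*31+97)%997=113 -> [7, 302, 435, 113]
  L2: h(7,302)=(7*31+302)%997=519 h(435,113)=(435*31+113)%997=637 -> [519, 637]
  L3: h(519,637)=(519*31+637)%997=774 -> [774]
  root = 774 == target 774  ** MATCH **
Candidate D: set leaf[5] = 73 -> leaves = [31, 72, 7, 85, 14, 73, 97]
  L0: [31, 72, 7, 85, 14, 73, 97]
  L1: h(31,72)=(31*31+72)%997=36 h(7,85)=(7*31+85)%997=302 h(14,73)=(14*31+73)%997=507 h(97,97)=(97*31+97)%997=113 -> [36, 302, 507, 113]
  L2: h(36,302)=(36*31+302)%997=421 h(507,113)=(507*31+113)%997=875 -> [421, 875]
  L3: h(421,875)=(421*31+875)%997=965 -> [965]
  root = 965 != target 774
Candidate C produces the target root.

Answer: C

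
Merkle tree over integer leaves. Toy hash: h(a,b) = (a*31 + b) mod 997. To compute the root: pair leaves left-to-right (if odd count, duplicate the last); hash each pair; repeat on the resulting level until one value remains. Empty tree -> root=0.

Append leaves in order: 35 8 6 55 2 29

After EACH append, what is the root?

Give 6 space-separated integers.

After append 35 (leaves=[35]):
  L0: [35]
  root=35
After append 8 (leaves=[35, 8]):
  L0: [35, 8]
  L1: h(35,8)=(35*31+8)%997=96 -> [96]
  root=96
After append 6 (leaves=[35, 8, 6]):
  L0: [35, 8, 6]
  L1: h(35,8)=(35*31+8)%997=96 h(6,6)=(6*31+6)%997=192 -> [96, 192]
  L2: h(96,192)=(96*31+192)%997=177 -> [177]
  root=177
After append 55 (leaves=[35, 8, 6, 55]):
  L0: [35, 8, 6, 55]
  L1: h(35,8)=(35*31+8)%997=96 h(6,55)=(6*31+55)%997=241 -> [96, 241]
  L2: h(96,241)=(96*31+241)%997=226 -> [226]
  root=226
After append 2 (leaves=[35, 8, 6, 55, 2]):
  L0: [35, 8, 6, 55, 2]
  L1: h(35,8)=(35*31+8)%997=96 h(6,55)=(6*31+55)%997=241 h(2,2)=(2*31+2)%997=64 -> [96, 241, 64]
  L2: h(96,241)=(96*31+241)%997=226 h(64,64)=(64*31+64)%997=54 -> [226, 54]
  L3: h(226,54)=(226*31+54)%997=81 -> [81]
  root=81
After append 29 (leaves=[35, 8, 6, 55, 2, 29]):
  L0: [35, 8, 6, 55, 2, 29]
  L1: h(35,8)=(35*31+8)%997=96 h(6,55)=(6*31+55)%997=241 h(2,29)=(2*31+29)%997=91 -> [96, 241, 91]
  L2: h(96,241)=(96*31+241)%997=226 h(91,91)=(91*31+91)%997=918 -> [226, 918]
  L3: h(226,918)=(226*31+918)%997=945 -> [945]
  root=945

Answer: 35 96 177 226 81 945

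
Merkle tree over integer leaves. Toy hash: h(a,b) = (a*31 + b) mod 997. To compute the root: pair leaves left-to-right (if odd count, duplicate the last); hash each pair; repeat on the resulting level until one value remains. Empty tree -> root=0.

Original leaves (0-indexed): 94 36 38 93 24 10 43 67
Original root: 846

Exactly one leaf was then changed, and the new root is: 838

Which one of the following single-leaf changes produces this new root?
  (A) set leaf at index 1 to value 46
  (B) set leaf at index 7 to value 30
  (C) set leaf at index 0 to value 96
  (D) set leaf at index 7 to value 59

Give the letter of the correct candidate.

Answer: D

Derivation:
Original leaves: [94, 36, 38, 93, 24, 10, 43, 67]
Target new root: 838
Try each candidate change and compute the resulting root:
Candidate A: set leaf[1] = 46 -> leaves = [94, 46, 38, 93, 24, 10, 43, 67]
  L0: [94, 46, 38, 93, 24, 10, 43, 67]
  L1: h(94,46)=(94*31+46)%997=966 h(38,93)=(38*31+93)%997=274 h(24,10)=(24*31+10)%997=754 h(43,67)=(43*31+67)%997=403 -> [966, 274, 754, 403]
  L2: h(966,274)=(966*31+274)%997=310 h(754,403)=(754*31+403)%997=846 -> [310, 846]
  L3: h(310,846)=(310*31+846)%997=486 -> [486]
  root = 486 != target 838
Candidate B: set leaf[7] = 30 -> leaves = [94, 36, 38, 93, 24, 10, 43, 30]
  L0: [94, 36, 38, 93, 24, 10, 43, 30]
  L1: h(94,36)=(94*31+36)%997=956 h(38,93)=(38*31+93)%997=274 h(24,10)=(24*31+10)%997=754 h(43,30)=(43*31+30)%997=366 -> [956, 274, 754, 366]
  L2: h(956,274)=(956*31+274)%997=0 h(754,366)=(754*31+366)%997=809 -> [0, 809]
  L3: h(0,809)=(0*31+809)%997=809 -> [809]
  root = 809 != target 838
Candidate C: set leaf[0] = 96 -> leaves = [96, 36, 38, 93, 24, 10, 43, 67]
  L0: [96, 36, 38, 93, 24, 10, 43, 67]
  L1: h(96,36)=(96*31+36)%997=21 h(38,93)=(38*31+93)%997=274 h(24,10)=(24*31+10)%997=754 h(43,67)=(43*31+67)%997=403 -> [21, 274, 754, 403]
  L2: h(21,274)=(21*31+274)%997=925 h(754,403)=(754*31+403)%997=846 -> [925, 846]
  L3: h(925,846)=(925*31+846)%997=608 -> [608]
  root = 608 != target 838
Candidate D: set leaf[7] = 59 -> leaves = [94, 36, 38, 93, 24, 10, 43, 59]
  L0: [94, 36, 38, 93, 24, 10, 43, 59]
  L1: h(94,36)=(94*31+36)%997=956 h(38,93)=(38*31+93)%997=274 h(24,10)=(24*31+10)%997=754 h(43,59)=(43*31+59)%997=395 -> [956, 274, 754, 395]
  L2: h(956,274)=(956*31+274)%997=0 h(754,395)=(754*31+395)%997=838 -> [0, 838]
  L3: h(0,838)=(0*31+838)%997=838 -> [838]
  root = 838 == target 838  ** MATCH **
Candidate D produces the target root.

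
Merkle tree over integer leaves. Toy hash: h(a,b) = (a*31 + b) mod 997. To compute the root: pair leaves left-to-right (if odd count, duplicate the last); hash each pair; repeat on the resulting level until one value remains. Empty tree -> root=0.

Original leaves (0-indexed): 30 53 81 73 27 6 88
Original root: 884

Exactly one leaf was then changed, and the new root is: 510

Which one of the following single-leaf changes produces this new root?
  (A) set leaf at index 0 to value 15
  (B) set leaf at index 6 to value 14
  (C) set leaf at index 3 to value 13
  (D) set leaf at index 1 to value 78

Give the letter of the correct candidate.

Original leaves: [30, 53, 81, 73, 27, 6, 88]
Target new root: 510
Try each candidate change and compute the resulting root:
Candidate A: set leaf[0] = 15 -> leaves = [15, 53, 81, 73, 27, 6, 88]
  L0: [15, 53, 81, 73, 27, 6, 88]
  L1: h(15,53)=(15*31+53)%997=518 h(81,73)=(81*31+73)%997=590 h(27,6)=(27*31+6)%997=843 h(88,88)=(88*31+88)%997=822 -> [518, 590, 843, 822]
  L2: h(518,590)=(518*31+590)%997=696 h(843,822)=(843*31+822)%997=36 -> [696, 36]
  L3: h(696,36)=(696*31+36)%997=675 -> [675]
  root = 675 != target 510
Candidate B: set leaf[6] = 14 -> leaves = [30, 53, 81, 73, 27, 6, 14]
  L0: [30, 53, 81, 73, 27, 6, 14]
  L1: h(30,53)=(30*31+53)%997=983 h(81,73)=(81*31+73)%997=590 h(27,6)=(27*31+6)%997=843 h(14,14)=(14*31+14)%997=448 -> [983, 590, 843, 448]
  L2: h(983,590)=(983*31+590)%997=156 h(843,448)=(843*31+448)%997=659 -> [156, 659]
  L3: h(156,659)=(156*31+659)%997=510 -> [510]
  root = 510 == target 510  ** MATCH **
Candidate C: set leaf[3] = 13 -> leaves = [30, 53, 81, 13, 27, 6, 88]
  L0: [30, 53, 81, 13, 27, 6, 88]
  L1: h(30,53)=(30*31+53)%997=983 h(81,13)=(81*31+13)%997=530 h(27,6)=(27*31+6)%997=843 h(88,88)=(88*31+88)%997=822 -> [983, 530, 843, 822]
  L2: h(983,530)=(983*31+530)%997=96 h(843,822)=(843*31+822)%997=36 -> [96, 36]
  L3: h(96,36)=(96*31+36)%997=21 -> [21]
  root = 21 != target 510
Candidate D: set leaf[1] = 78 -> leaves = [30, 78, 81, 73, 27, 6, 88]
  L0: [30, 78, 81, 73, 27, 6, 88]
  L1: h(30,78)=(30*31+78)%997=11 h(81,73)=(81*31+73)%997=590 h(27,6)=(27*31+6)%997=843 h(88,88)=(88*31+88)%997=822 -> [11, 590, 843, 822]
  L2: h(11,590)=(11*31+590)%997=931 h(843,822)=(843*31+822)%997=36 -> [931, 36]
  L3: h(931,36)=(931*31+36)%997=981 -> [981]
  root = 981 != target 510
Candidate B produces the target root.

Answer: B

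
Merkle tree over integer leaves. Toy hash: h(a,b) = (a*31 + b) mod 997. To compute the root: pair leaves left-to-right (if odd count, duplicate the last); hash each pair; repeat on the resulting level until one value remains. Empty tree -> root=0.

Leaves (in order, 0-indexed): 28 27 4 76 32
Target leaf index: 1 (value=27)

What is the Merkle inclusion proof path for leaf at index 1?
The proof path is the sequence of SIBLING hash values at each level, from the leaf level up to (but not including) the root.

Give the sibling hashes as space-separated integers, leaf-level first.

Answer: 28 200 864

Derivation:
L0 (leaves): [28, 27, 4, 76, 32], target index=1
L1: h(28,27)=(28*31+27)%997=895 [pair 0] h(4,76)=(4*31+76)%997=200 [pair 1] h(32,32)=(32*31+32)%997=27 [pair 2] -> [895, 200, 27]
  Sibling for proof at L0: 28
L2: h(895,200)=(895*31+200)%997=29 [pair 0] h(27,27)=(27*31+27)%997=864 [pair 1] -> [29, 864]
  Sibling for proof at L1: 200
L3: h(29,864)=(29*31+864)%997=766 [pair 0] -> [766]
  Sibling for proof at L2: 864
Root: 766
Proof path (sibling hashes from leaf to root): [28, 200, 864]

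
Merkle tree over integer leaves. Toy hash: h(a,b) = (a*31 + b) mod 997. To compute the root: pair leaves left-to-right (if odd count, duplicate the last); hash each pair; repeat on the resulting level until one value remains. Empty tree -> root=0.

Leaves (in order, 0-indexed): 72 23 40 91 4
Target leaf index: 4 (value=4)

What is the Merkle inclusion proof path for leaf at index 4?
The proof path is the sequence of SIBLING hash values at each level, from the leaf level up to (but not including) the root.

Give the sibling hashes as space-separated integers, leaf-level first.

Answer: 4 128 449

Derivation:
L0 (leaves): [72, 23, 40, 91, 4], target index=4
L1: h(72,23)=(72*31+23)%997=261 [pair 0] h(40,91)=(40*31+91)%997=334 [pair 1] h(4,4)=(4*31+4)%997=128 [pair 2] -> [261, 334, 128]
  Sibling for proof at L0: 4
L2: h(261,334)=(261*31+334)%997=449 [pair 0] h(128,128)=(128*31+128)%997=108 [pair 1] -> [449, 108]
  Sibling for proof at L1: 128
L3: h(449,108)=(449*31+108)%997=69 [pair 0] -> [69]
  Sibling for proof at L2: 449
Root: 69
Proof path (sibling hashes from leaf to root): [4, 128, 449]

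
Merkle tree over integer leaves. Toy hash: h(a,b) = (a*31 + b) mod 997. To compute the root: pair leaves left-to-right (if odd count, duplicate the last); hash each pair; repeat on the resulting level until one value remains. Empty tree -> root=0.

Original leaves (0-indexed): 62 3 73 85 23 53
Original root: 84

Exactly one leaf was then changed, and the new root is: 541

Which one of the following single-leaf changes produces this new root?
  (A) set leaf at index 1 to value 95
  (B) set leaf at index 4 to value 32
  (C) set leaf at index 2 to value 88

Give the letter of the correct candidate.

Original leaves: [62, 3, 73, 85, 23, 53]
Target new root: 541
Try each candidate change and compute the resulting root:
Candidate A: set leaf[1] = 95 -> leaves = [62, 95, 73, 85, 23, 53]
  L0: [62, 95, 73, 85, 23, 53]
  L1: h(62,95)=(62*31+95)%997=23 h(73,85)=(73*31+85)%997=354 h(23,53)=(23*31+53)%997=766 -> [23, 354, 766]
  L2: h(23,354)=(23*31+354)%997=70 h(766,766)=(766*31+766)%997=584 -> [70, 584]
  L3: h(70,584)=(70*31+584)%997=760 -> [760]
  root = 760 != target 541
Candidate B: set leaf[4] = 32 -> leaves = [62, 3, 73, 85, 32, 53]
  L0: [62, 3, 73, 85, 32, 53]
  L1: h(62,3)=(62*31+3)%997=928 h(73,85)=(73*31+85)%997=354 h(32,53)=(32*31+53)%997=48 -> [928, 354, 48]
  L2: h(928,354)=(928*31+354)%997=209 h(48,48)=(48*31+48)%997=539 -> [209, 539]
  L3: h(209,539)=(209*31+539)%997=39 -> [39]
  root = 39 != target 541
Candidate C: set leaf[2] = 88 -> leaves = [62, 3, 88, 85, 23, 53]
  L0: [62, 3, 88, 85, 23, 53]
  L1: h(62,3)=(62*31+3)%997=928 h(88,85)=(88*31+85)%997=819 h(23,53)=(23*31+53)%997=766 -> [928, 819, 766]
  L2: h(928,819)=(928*31+819)%997=674 h(766,766)=(766*31+766)%997=584 -> [674, 584]
  L3: h(674,584)=(674*31+584)%997=541 -> [541]
  root = 541 == target 541  ** MATCH **
Candidate C produces the target root.

Answer: C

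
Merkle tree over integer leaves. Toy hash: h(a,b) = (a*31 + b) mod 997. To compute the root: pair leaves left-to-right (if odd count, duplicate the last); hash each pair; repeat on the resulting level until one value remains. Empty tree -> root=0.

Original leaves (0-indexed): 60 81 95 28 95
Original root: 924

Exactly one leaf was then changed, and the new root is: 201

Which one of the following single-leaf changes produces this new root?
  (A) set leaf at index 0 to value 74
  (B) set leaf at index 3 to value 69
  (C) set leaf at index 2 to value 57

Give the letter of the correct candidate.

Original leaves: [60, 81, 95, 28, 95]
Target new root: 201
Try each candidate change and compute the resulting root:
Candidate A: set leaf[0] = 74 -> leaves = [74, 81, 95, 28, 95]
  L0: [74, 81, 95, 28, 95]
  L1: h(74,81)=(74*31+81)%997=381 h(95,28)=(95*31+28)%997=979 h(95,95)=(95*31+95)%997=49 -> [381, 979, 49]
  L2: h(381,979)=(381*31+979)%997=826 h(49,49)=(49*31+49)%997=571 -> [826, 571]
  L3: h(826,571)=(826*31+571)%997=255 -> [255]
  root = 255 != target 201
Candidate B: set leaf[3] = 69 -> leaves = [60, 81, 95, 69, 95]
  L0: [60, 81, 95, 69, 95]
  L1: h(60,81)=(60*31+81)%997=944 h(95,69)=(95*31+69)%997=23 h(95,95)=(95*31+95)%997=49 -> [944, 23, 49]
  L2: h(944,23)=(944*31+23)%997=374 h(49,49)=(49*31+49)%997=571 -> [374, 571]
  L3: h(374,571)=(374*31+571)%997=201 -> [201]
  root = 201 == target 201  ** MATCH **
Candidate C: set leaf[2] = 57 -> leaves = [60, 81, 57, 28, 95]
  L0: [60, 81, 57, 28, 95]
  L1: h(60,81)=(60*31+81)%997=944 h(57,28)=(57*31+28)%997=798 h(95,95)=(95*31+95)%997=49 -> [944, 798, 49]
  L2: h(944,798)=(944*31+798)%997=152 h(49,49)=(49*31+49)%997=571 -> [152, 571]
  L3: h(152,571)=(152*31+571)%997=298 -> [298]
  root = 298 != target 201
Candidate B produces the target root.

Answer: B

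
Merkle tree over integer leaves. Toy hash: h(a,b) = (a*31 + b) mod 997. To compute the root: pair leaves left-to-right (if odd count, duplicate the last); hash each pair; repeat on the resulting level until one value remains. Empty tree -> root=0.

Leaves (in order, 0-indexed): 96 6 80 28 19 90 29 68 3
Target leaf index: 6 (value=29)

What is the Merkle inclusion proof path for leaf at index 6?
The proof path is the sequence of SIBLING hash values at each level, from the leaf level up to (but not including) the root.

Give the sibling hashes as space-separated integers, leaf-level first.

L0 (leaves): [96, 6, 80, 28, 19, 90, 29, 68, 3], target index=6
L1: h(96,6)=(96*31+6)%997=988 [pair 0] h(80,28)=(80*31+28)%997=514 [pair 1] h(19,90)=(19*31+90)%997=679 [pair 2] h(29,68)=(29*31+68)%997=967 [pair 3] h(3,3)=(3*31+3)%997=96 [pair 4] -> [988, 514, 679, 967, 96]
  Sibling for proof at L0: 68
L2: h(988,514)=(988*31+514)%997=235 [pair 0] h(679,967)=(679*31+967)%997=82 [pair 1] h(96,96)=(96*31+96)%997=81 [pair 2] -> [235, 82, 81]
  Sibling for proof at L1: 679
L3: h(235,82)=(235*31+82)%997=388 [pair 0] h(81,81)=(81*31+81)%997=598 [pair 1] -> [388, 598]
  Sibling for proof at L2: 235
L4: h(388,598)=(388*31+598)%997=662 [pair 0] -> [662]
  Sibling for proof at L3: 598
Root: 662
Proof path (sibling hashes from leaf to root): [68, 679, 235, 598]

Answer: 68 679 235 598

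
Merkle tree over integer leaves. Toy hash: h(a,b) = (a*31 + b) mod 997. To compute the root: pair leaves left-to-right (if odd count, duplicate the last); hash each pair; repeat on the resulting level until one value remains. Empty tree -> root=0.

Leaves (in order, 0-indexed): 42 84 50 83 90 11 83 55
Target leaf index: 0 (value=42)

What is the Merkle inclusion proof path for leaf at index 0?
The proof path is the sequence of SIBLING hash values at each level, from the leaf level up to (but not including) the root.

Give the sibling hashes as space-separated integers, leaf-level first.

Answer: 84 636 726

Derivation:
L0 (leaves): [42, 84, 50, 83, 90, 11, 83, 55], target index=0
L1: h(42,84)=(42*31+84)%997=389 [pair 0] h(50,83)=(50*31+83)%997=636 [pair 1] h(90,11)=(90*31+11)%997=807 [pair 2] h(83,55)=(83*31+55)%997=634 [pair 3] -> [389, 636, 807, 634]
  Sibling for proof at L0: 84
L2: h(389,636)=(389*31+636)%997=731 [pair 0] h(807,634)=(807*31+634)%997=726 [pair 1] -> [731, 726]
  Sibling for proof at L1: 636
L3: h(731,726)=(731*31+726)%997=456 [pair 0] -> [456]
  Sibling for proof at L2: 726
Root: 456
Proof path (sibling hashes from leaf to root): [84, 636, 726]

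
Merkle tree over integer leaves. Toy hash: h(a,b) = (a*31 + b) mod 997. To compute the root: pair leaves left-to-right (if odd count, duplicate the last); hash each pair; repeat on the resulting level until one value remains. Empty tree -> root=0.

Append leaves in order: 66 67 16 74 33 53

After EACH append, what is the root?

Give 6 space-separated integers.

After append 66 (leaves=[66]):
  L0: [66]
  root=66
After append 67 (leaves=[66, 67]):
  L0: [66, 67]
  L1: h(66,67)=(66*31+67)%997=119 -> [119]
  root=119
After append 16 (leaves=[66, 67, 16]):
  L0: [66, 67, 16]
  L1: h(66,67)=(66*31+67)%997=119 h(16,16)=(16*31+16)%997=512 -> [119, 512]
  L2: h(119,512)=(119*31+512)%997=213 -> [213]
  root=213
After append 74 (leaves=[66, 67, 16, 74]):
  L0: [66, 67, 16, 74]
  L1: h(66,67)=(66*31+67)%997=119 h(16,74)=(16*31+74)%997=570 -> [119, 570]
  L2: h(119,570)=(119*31+570)%997=271 -> [271]
  root=271
After append 33 (leaves=[66, 67, 16, 74, 33]):
  L0: [66, 67, 16, 74, 33]
  L1: h(66,67)=(66*31+67)%997=119 h(16,74)=(16*31+74)%997=570 h(33,33)=(33*31+33)%997=59 -> [119, 570, 59]
  L2: h(119,570)=(119*31+570)%997=271 h(59,59)=(59*31+59)%997=891 -> [271, 891]
  L3: h(271,891)=(271*31+891)%997=319 -> [319]
  root=319
After append 53 (leaves=[66, 67, 16, 74, 33, 53]):
  L0: [66, 67, 16, 74, 33, 53]
  L1: h(66,67)=(66*31+67)%997=119 h(16,74)=(16*31+74)%997=570 h(33,53)=(33*31+53)%997=79 -> [119, 570, 79]
  L2: h(119,570)=(119*31+570)%997=271 h(79,79)=(79*31+79)%997=534 -> [271, 534]
  L3: h(271,534)=(271*31+534)%997=959 -> [959]
  root=959

Answer: 66 119 213 271 319 959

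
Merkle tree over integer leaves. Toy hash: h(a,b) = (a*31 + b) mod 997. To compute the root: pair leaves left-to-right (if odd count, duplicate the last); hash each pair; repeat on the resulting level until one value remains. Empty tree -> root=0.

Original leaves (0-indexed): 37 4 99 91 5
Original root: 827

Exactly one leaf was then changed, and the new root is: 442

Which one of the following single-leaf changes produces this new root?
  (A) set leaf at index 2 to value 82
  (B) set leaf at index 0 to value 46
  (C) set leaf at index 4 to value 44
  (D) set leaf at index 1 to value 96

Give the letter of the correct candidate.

Answer: A

Derivation:
Original leaves: [37, 4, 99, 91, 5]
Target new root: 442
Try each candidate change and compute the resulting root:
Candidate A: set leaf[2] = 82 -> leaves = [37, 4, 82, 91, 5]
  L0: [37, 4, 82, 91, 5]
  L1: h(37,4)=(37*31+4)%997=154 h(82,91)=(82*31+91)%997=639 h(5,5)=(5*31+5)%997=160 -> [154, 639, 160]
  L2: h(154,639)=(154*31+639)%997=428 h(160,160)=(160*31+160)%997=135 -> [428, 135]
  L3: h(428,135)=(428*31+135)%997=442 -> [442]
  root = 442 == target 442  ** MATCH **
Candidate B: set leaf[0] = 46 -> leaves = [46, 4, 99, 91, 5]
  L0: [46, 4, 99, 91, 5]
  L1: h(46,4)=(46*31+4)%997=433 h(99,91)=(99*31+91)%997=169 h(5,5)=(5*31+5)%997=160 -> [433, 169, 160]
  L2: h(433,169)=(433*31+169)%997=631 h(160,160)=(160*31+160)%997=135 -> [631, 135]
  L3: h(631,135)=(631*31+135)%997=753 -> [753]
  root = 753 != target 442
Candidate C: set leaf[4] = 44 -> leaves = [37, 4, 99, 91, 44]
  L0: [37, 4, 99, 91, 44]
  L1: h(37,4)=(37*31+4)%997=154 h(99,91)=(99*31+91)%997=169 h(44,44)=(44*31+44)%997=411 -> [154, 169, 411]
  L2: h(154,169)=(154*31+169)%997=955 h(411,411)=(411*31+411)%997=191 -> [955, 191]
  L3: h(955,191)=(955*31+191)%997=883 -> [883]
  root = 883 != target 442
Candidate D: set leaf[1] = 96 -> leaves = [37, 96, 99, 91, 5]
  L0: [37, 96, 99, 91, 5]
  L1: h(37,96)=(37*31+96)%997=246 h(99,91)=(99*31+91)%997=169 h(5,5)=(5*31+5)%997=160 -> [246, 169, 160]
  L2: h(246,169)=(246*31+169)%997=816 h(160,160)=(160*31+160)%997=135 -> [816, 135]
  L3: h(816,135)=(816*31+135)%997=506 -> [506]
  root = 506 != target 442
Candidate A produces the target root.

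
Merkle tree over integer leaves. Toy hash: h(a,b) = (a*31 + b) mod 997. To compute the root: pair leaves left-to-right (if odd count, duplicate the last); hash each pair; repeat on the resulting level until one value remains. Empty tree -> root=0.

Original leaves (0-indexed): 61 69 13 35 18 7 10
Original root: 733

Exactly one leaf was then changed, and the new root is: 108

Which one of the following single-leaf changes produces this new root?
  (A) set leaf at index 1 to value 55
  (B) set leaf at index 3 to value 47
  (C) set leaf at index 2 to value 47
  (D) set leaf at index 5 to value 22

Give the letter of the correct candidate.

Original leaves: [61, 69, 13, 35, 18, 7, 10]
Target new root: 108
Try each candidate change and compute the resulting root:
Candidate A: set leaf[1] = 55 -> leaves = [61, 55, 13, 35, 18, 7, 10]
  L0: [61, 55, 13, 35, 18, 7, 10]
  L1: h(61,55)=(61*31+55)%997=949 h(13,35)=(13*31+35)%997=438 h(18,7)=(18*31+7)%997=565 h(10,10)=(10*31+10)%997=320 -> [949, 438, 565, 320]
  L2: h(949,438)=(949*31+438)%997=944 h(565,320)=(565*31+320)%997=886 -> [944, 886]
  L3: h(944,886)=(944*31+886)%997=240 -> [240]
  root = 240 != target 108
Candidate B: set leaf[3] = 47 -> leaves = [61, 69, 13, 47, 18, 7, 10]
  L0: [61, 69, 13, 47, 18, 7, 10]
  L1: h(61,69)=(61*31+69)%997=963 h(13,47)=(13*31+47)%997=450 h(18,7)=(18*31+7)%997=565 h(10,10)=(10*31+10)%997=320 -> [963, 450, 565, 320]
  L2: h(963,450)=(963*31+450)%997=393 h(565,320)=(565*31+320)%997=886 -> [393, 886]
  L3: h(393,886)=(393*31+886)%997=108 -> [108]
  root = 108 == target 108  ** MATCH **
Candidate C: set leaf[2] = 47 -> leaves = [61, 69, 47, 35, 18, 7, 10]
  L0: [61, 69, 47, 35, 18, 7, 10]
  L1: h(61,69)=(61*31+69)%997=963 h(47,35)=(47*31+35)%997=495 h(18,7)=(18*31+7)%997=565 h(10,10)=(10*31+10)%997=320 -> [963, 495, 565, 320]
  L2: h(963,495)=(963*31+495)%997=438 h(565,320)=(565*31+320)%997=886 -> [438, 886]
  L3: h(438,886)=(438*31+886)%997=506 -> [506]
  root = 506 != target 108
Candidate D: set leaf[5] = 22 -> leaves = [61, 69, 13, 35, 18, 22, 10]
  L0: [61, 69, 13, 35, 18, 22, 10]
  L1: h(61,69)=(61*31+69)%997=963 h(13,35)=(13*31+35)%997=438 h(18,22)=(18*31+22)%997=580 h(10,10)=(10*31+10)%997=320 -> [963, 438, 580, 320]
  L2: h(963,438)=(963*31+438)%997=381 h(580,320)=(580*31+320)%997=354 -> [381, 354]
  L3: h(381,354)=(381*31+354)%997=201 -> [201]
  root = 201 != target 108
Candidate B produces the target root.

Answer: B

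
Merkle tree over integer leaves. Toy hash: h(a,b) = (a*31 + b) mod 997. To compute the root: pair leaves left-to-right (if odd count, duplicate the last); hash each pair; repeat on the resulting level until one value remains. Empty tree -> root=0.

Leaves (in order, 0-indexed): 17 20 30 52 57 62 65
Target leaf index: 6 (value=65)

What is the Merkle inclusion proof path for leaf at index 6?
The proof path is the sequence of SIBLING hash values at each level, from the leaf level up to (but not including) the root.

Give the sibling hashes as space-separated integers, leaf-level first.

Answer: 65 832 990

Derivation:
L0 (leaves): [17, 20, 30, 52, 57, 62, 65], target index=6
L1: h(17,20)=(17*31+20)%997=547 [pair 0] h(30,52)=(30*31+52)%997=982 [pair 1] h(57,62)=(57*31+62)%997=832 [pair 2] h(65,65)=(65*31+65)%997=86 [pair 3] -> [547, 982, 832, 86]
  Sibling for proof at L0: 65
L2: h(547,982)=(547*31+982)%997=990 [pair 0] h(832,86)=(832*31+86)%997=953 [pair 1] -> [990, 953]
  Sibling for proof at L1: 832
L3: h(990,953)=(990*31+953)%997=736 [pair 0] -> [736]
  Sibling for proof at L2: 990
Root: 736
Proof path (sibling hashes from leaf to root): [65, 832, 990]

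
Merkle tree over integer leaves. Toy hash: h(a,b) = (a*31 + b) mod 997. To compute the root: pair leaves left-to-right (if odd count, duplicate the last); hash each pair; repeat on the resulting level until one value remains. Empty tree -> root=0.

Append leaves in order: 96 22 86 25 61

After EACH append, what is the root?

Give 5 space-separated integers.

Answer: 96 7 975 914 71

Derivation:
After append 96 (leaves=[96]):
  L0: [96]
  root=96
After append 22 (leaves=[96, 22]):
  L0: [96, 22]
  L1: h(96,22)=(96*31+22)%997=7 -> [7]
  root=7
After append 86 (leaves=[96, 22, 86]):
  L0: [96, 22, 86]
  L1: h(96,22)=(96*31+22)%997=7 h(86,86)=(86*31+86)%997=758 -> [7, 758]
  L2: h(7,758)=(7*31+758)%997=975 -> [975]
  root=975
After append 25 (leaves=[96, 22, 86, 25]):
  L0: [96, 22, 86, 25]
  L1: h(96,22)=(96*31+22)%997=7 h(86,25)=(86*31+25)%997=697 -> [7, 697]
  L2: h(7,697)=(7*31+697)%997=914 -> [914]
  root=914
After append 61 (leaves=[96, 22, 86, 25, 61]):
  L0: [96, 22, 86, 25, 61]
  L1: h(96,22)=(96*31+22)%997=7 h(86,25)=(86*31+25)%997=697 h(61,61)=(61*31+61)%997=955 -> [7, 697, 955]
  L2: h(7,697)=(7*31+697)%997=914 h(955,955)=(955*31+955)%997=650 -> [914, 650]
  L3: h(914,650)=(914*31+650)%997=71 -> [71]
  root=71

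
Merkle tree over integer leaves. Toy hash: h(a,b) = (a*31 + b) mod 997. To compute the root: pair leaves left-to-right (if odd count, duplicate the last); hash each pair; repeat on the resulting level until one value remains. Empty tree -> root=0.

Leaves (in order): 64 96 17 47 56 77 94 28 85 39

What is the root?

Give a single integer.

Answer: 435

Derivation:
L0: [64, 96, 17, 47, 56, 77, 94, 28, 85, 39]
L1: h(64,96)=(64*31+96)%997=86 h(17,47)=(17*31+47)%997=574 h(56,77)=(56*31+77)%997=816 h(94,28)=(94*31+28)%997=948 h(85,39)=(85*31+39)%997=680 -> [86, 574, 816, 948, 680]
L2: h(86,574)=(86*31+574)%997=249 h(816,948)=(816*31+948)%997=322 h(680,680)=(680*31+680)%997=823 -> [249, 322, 823]
L3: h(249,322)=(249*31+322)%997=65 h(823,823)=(823*31+823)%997=414 -> [65, 414]
L4: h(65,414)=(65*31+414)%997=435 -> [435]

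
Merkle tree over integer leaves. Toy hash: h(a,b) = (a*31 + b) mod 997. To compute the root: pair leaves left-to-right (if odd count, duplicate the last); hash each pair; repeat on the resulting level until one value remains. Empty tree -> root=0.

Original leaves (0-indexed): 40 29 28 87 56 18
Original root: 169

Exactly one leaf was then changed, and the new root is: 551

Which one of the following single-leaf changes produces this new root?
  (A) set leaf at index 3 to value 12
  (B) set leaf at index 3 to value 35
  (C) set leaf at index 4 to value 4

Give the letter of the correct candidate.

Original leaves: [40, 29, 28, 87, 56, 18]
Target new root: 551
Try each candidate change and compute the resulting root:
Candidate A: set leaf[3] = 12 -> leaves = [40, 29, 28, 12, 56, 18]
  L0: [40, 29, 28, 12, 56, 18]
  L1: h(40,29)=(40*31+29)%997=272 h(28,12)=(28*31+12)%997=880 h(56,18)=(56*31+18)%997=757 -> [272, 880, 757]
  L2: h(272,880)=(272*31+880)%997=339 h(757,757)=(757*31+757)%997=296 -> [339, 296]
  L3: h(339,296)=(339*31+296)%997=835 -> [835]
  root = 835 != target 551
Candidate B: set leaf[3] = 35 -> leaves = [40, 29, 28, 35, 56, 18]
  L0: [40, 29, 28, 35, 56, 18]
  L1: h(40,29)=(40*31+29)%997=272 h(28,35)=(28*31+35)%997=903 h(56,18)=(56*31+18)%997=757 -> [272, 903, 757]
  L2: h(272,903)=(272*31+903)%997=362 h(757,757)=(757*31+757)%997=296 -> [362, 296]
  L3: h(362,296)=(362*31+296)%997=551 -> [551]
  root = 551 == target 551  ** MATCH **
Candidate C: set leaf[4] = 4 -> leaves = [40, 29, 28, 87, 4, 18]
  L0: [40, 29, 28, 87, 4, 18]
  L1: h(40,29)=(40*31+29)%997=272 h(28,87)=(28*31+87)%997=955 h(4,18)=(4*31+18)%997=142 -> [272, 955, 142]
  L2: h(272,955)=(272*31+955)%997=414 h(142,142)=(142*31+142)%997=556 -> [414, 556]
  L3: h(414,556)=(414*31+556)%997=429 -> [429]
  root = 429 != target 551
Candidate B produces the target root.

Answer: B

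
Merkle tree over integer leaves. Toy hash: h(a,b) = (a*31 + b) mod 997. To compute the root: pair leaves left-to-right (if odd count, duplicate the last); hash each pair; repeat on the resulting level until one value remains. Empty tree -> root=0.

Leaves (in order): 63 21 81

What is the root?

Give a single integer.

L0: [63, 21, 81]
L1: h(63,21)=(63*31+21)%997=977 h(81,81)=(81*31+81)%997=598 -> [977, 598]
L2: h(977,598)=(977*31+598)%997=975 -> [975]

Answer: 975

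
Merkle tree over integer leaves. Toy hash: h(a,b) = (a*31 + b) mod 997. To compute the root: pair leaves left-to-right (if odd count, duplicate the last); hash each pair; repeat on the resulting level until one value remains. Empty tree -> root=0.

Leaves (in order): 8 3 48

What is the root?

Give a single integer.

L0: [8, 3, 48]
L1: h(8,3)=(8*31+3)%997=251 h(48,48)=(48*31+48)%997=539 -> [251, 539]
L2: h(251,539)=(251*31+539)%997=344 -> [344]

Answer: 344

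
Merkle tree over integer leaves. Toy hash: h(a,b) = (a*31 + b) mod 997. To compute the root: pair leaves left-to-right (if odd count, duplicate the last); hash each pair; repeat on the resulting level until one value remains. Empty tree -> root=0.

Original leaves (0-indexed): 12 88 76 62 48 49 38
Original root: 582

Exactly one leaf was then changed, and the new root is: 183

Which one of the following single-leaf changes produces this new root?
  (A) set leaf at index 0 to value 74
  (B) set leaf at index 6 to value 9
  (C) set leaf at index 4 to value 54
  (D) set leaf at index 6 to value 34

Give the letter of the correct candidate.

Answer: A

Derivation:
Original leaves: [12, 88, 76, 62, 48, 49, 38]
Target new root: 183
Try each candidate change and compute the resulting root:
Candidate A: set leaf[0] = 74 -> leaves = [74, 88, 76, 62, 48, 49, 38]
  L0: [74, 88, 76, 62, 48, 49, 38]
  L1: h(74,88)=(74*31+88)%997=388 h(76,62)=(76*31+62)%997=424 h(48,49)=(48*31+49)%997=540 h(38,38)=(38*31+38)%997=219 -> [388, 424, 540, 219]
  L2: h(388,424)=(388*31+424)%997=488 h(540,219)=(540*31+219)%997=10 -> [488, 10]
  L3: h(488,10)=(488*31+10)%997=183 -> [183]
  root = 183 == target 183  ** MATCH **
Candidate B: set leaf[6] = 9 -> leaves = [12, 88, 76, 62, 48, 49, 9]
  L0: [12, 88, 76, 62, 48, 49, 9]
  L1: h(12,88)=(12*31+88)%997=460 h(76,62)=(76*31+62)%997=424 h(48,49)=(48*31+49)%997=540 h(9,9)=(9*31+9)%997=288 -> [460, 424, 540, 288]
  L2: h(460,424)=(460*31+424)%997=726 h(540,288)=(540*31+288)%997=79 -> [726, 79]
  L3: h(726,79)=(726*31+79)%997=651 -> [651]
  root = 651 != target 183
Candidate C: set leaf[4] = 54 -> leaves = [12, 88, 76, 62, 54, 49, 38]
  L0: [12, 88, 76, 62, 54, 49, 38]
  L1: h(12,88)=(12*31+88)%997=460 h(76,62)=(76*31+62)%997=424 h(54,49)=(54*31+49)%997=726 h(38,38)=(38*31+38)%997=219 -> [460, 424, 726, 219]
  L2: h(460,424)=(460*31+424)%997=726 h(726,219)=(726*31+219)%997=791 -> [726, 791]
  L3: h(726,791)=(726*31+791)%997=366 -> [366]
  root = 366 != target 183
Candidate D: set leaf[6] = 34 -> leaves = [12, 88, 76, 62, 48, 49, 34]
  L0: [12, 88, 76, 62, 48, 49, 34]
  L1: h(12,88)=(12*31+88)%997=460 h(76,62)=(76*31+62)%997=424 h(48,49)=(48*31+49)%997=540 h(34,34)=(34*31+34)%997=91 -> [460, 424, 540, 91]
  L2: h(460,424)=(460*31+424)%997=726 h(540,91)=(540*31+91)%997=879 -> [726, 879]
  L3: h(726,879)=(726*31+879)%997=454 -> [454]
  root = 454 != target 183
Candidate A produces the target root.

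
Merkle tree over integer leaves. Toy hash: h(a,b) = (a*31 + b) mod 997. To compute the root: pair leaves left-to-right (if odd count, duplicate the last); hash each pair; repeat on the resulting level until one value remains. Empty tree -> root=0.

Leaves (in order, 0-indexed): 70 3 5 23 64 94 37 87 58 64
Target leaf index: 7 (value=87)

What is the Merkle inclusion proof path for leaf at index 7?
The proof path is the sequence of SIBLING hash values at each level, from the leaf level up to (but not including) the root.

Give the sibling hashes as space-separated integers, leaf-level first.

Answer: 37 84 742 424

Derivation:
L0 (leaves): [70, 3, 5, 23, 64, 94, 37, 87, 58, 64], target index=7
L1: h(70,3)=(70*31+3)%997=179 [pair 0] h(5,23)=(5*31+23)%997=178 [pair 1] h(64,94)=(64*31+94)%997=84 [pair 2] h(37,87)=(37*31+87)%997=237 [pair 3] h(58,64)=(58*31+64)%997=865 [pair 4] -> [179, 178, 84, 237, 865]
  Sibling for proof at L0: 37
L2: h(179,178)=(179*31+178)%997=742 [pair 0] h(84,237)=(84*31+237)%997=847 [pair 1] h(865,865)=(865*31+865)%997=761 [pair 2] -> [742, 847, 761]
  Sibling for proof at L1: 84
L3: h(742,847)=(742*31+847)%997=918 [pair 0] h(761,761)=(761*31+761)%997=424 [pair 1] -> [918, 424]
  Sibling for proof at L2: 742
L4: h(918,424)=(918*31+424)%997=966 [pair 0] -> [966]
  Sibling for proof at L3: 424
Root: 966
Proof path (sibling hashes from leaf to root): [37, 84, 742, 424]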